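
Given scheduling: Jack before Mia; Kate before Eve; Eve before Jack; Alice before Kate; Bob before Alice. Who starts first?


Constraints: Jack before Mia; Kate before Eve; Eve before Jack; Alice before Kate; Bob before Alice
The first task can have nothing scheduled before it, so it must never appear on the right of a 'before'.
Tasks appearing after some 'before': Mia, Eve, Jack, Kate, Alice.
The only task not in that list is Bob → it is first.

Bob


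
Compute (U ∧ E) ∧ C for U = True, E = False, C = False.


U = True, E = False, C = False
Step 1: U ∧ E = True AND False = False
Step 2: False ∧ C = False AND False = False
AND is true only when ALL operands are true.

False


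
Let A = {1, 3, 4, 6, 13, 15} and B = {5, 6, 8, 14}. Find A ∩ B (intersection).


A = {1, 3, 4, 6, 13, 15}
B = {5, 6, 8, 14}
Operation: intersection
Elements in both: 6

{6}


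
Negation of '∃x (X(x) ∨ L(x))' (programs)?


Original: ∃x (X(x) ∨ L(x))
Rule: ¬∀→∃, ¬∃→∀, negate predicate.
Negation: ∀x (¬X(x) ∧ ¬L(x))

∀x (¬X(x) ∧ ¬L(x))


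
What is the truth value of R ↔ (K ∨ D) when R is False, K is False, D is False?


R = False, K = False, D = False
Step 1: K ∨ D = False OR False = False
Step 2: R ↔ (False): true when both sides have same truth value.
Result: False ↔ False = True

True


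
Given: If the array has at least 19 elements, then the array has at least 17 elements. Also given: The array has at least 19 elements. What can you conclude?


Modus ponens: P → Q, P ⊢ Q
P: the array has at least 19 elements
Q: the array has at least 17 elements
We have P → Q and P is true.
By modus ponens, Q must be true.

The array has at least 17 elements


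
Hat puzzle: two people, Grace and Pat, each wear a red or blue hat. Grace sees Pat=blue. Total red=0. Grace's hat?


Total red = 0, Pat = blue
Red accounted for: 0
Remaining for Grace: 0
Grace's hat is blue.

blue


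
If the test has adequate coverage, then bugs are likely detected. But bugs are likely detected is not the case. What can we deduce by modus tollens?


Modus tollens: P → Q, ¬Q ⊢ ¬P
P: the test has adequate coverage
Q: bugs are likely detected
We have P → Q and Q is false.
By modus tollens, P must be false.

It is not the case that the test has adequate coverage


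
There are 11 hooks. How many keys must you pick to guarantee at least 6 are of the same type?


Pigeonhole: to guarantee k in one of n categories, need (k-1)×n + 1.
k = 6, n = 11
Minimum = (6-1) × 11 + 1 = 5 × 11 + 1

56


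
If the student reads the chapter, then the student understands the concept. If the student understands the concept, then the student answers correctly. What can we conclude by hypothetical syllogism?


Hypothetical syllogism: P → Q, Q → R ⊢ P → R
Premise 1: the student reads the chapter → the student understands the concept
Premise 2: the student understands the concept → the student answers correctly
Chain the implications: the middle term (the student understands the concept) links the two.
Conclusion: If the student reads the chapter, then the student answers correctly.

If the student reads the chapter, then the student answers correctly.


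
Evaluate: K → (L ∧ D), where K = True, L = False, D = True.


K = True, L = False, D = True
Step 1: L ∧ D = False AND True = False
Step 2: K → (False): false only when K=True and consequent=False.
Result: False

False


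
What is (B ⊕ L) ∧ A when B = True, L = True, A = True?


B = True, L = True, A = True
Step 1: B ⊕ L = True XOR True = False
Step 2: False ∧ A = False AND True = False
XOR true when exactly one of B,L is true; then AND with A.

False


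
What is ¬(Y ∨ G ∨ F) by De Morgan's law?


De Morgan's law: ¬(P ∨ Q ∨ R) ≡ ¬P ∧ ¬Q ∧ ¬R
¬(Y ∨ G ∨ F) = ¬Y ∧ ¬G ∧ ¬F

¬Y ∧ ¬G ∧ ¬F


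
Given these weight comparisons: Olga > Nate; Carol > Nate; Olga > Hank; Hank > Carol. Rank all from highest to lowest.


Constraints: Olga > Nate; Carol > Nate; Olga > Hank; Hank > Carol
Method: at each step, the next-highest is the one remaining person who never appears on the smaller side of a constraint between remaining people.
  Step 1: remaining {Carol, Nate, Olga, Hank}; on the smaller side: {Carol, Nate, Hank} → Olga is next (Olga > Nate; Olga > Hank).
  Step 2: remaining {Carol, Nate, Hank}; on the smaller side: {Carol, Nate} → Hank is next (Hank > Carol).
  Step 3: remaining {Carol, Nate}; on the smaller side: {Nate} → Carol is next (Carol > Nate).
  Step 4: only Nate remains → lowest.
Final ranking (highest to lowest):

Olga > Hank > Carol > Nate


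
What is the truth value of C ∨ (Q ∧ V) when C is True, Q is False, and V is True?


C = True, Q = False, V = True
Step 1: Q ∧ V = False AND True = False
Step 2: C ∨ False = True OR False = True
AND evaluated first (higher precedence); then OR applied.

True


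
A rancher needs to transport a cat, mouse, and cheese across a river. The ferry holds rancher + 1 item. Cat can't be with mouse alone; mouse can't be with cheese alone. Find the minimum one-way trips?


1. rancher+mouse → 2. rancher ← 3. rancher+cat → 4. rancher+mouse ← 5. rancher+cheese → 6. rancher ← 7. rancher+mouse →
Minimum trips = 7

7


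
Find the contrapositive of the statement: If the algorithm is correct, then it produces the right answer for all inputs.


Original: If the algorithm is correct, then it produces the right answer for all inputs
Contrapositive: If ¬Q, then ¬P
Negate Q: not (it produces the right answer for all inputs)
Negate P: not (the algorithm is correct)

If not (it produces the right answer for all inputs), then not (the algorithm is correct).


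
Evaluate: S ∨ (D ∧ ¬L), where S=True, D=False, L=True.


S = True, D = False, L = True
Expression: S ∨ (D ∧ ¬L)
Step 1: ¬L = NOT True = False
Step 2: D ∧ ¬L = False AND False = False
Step 3: S ∨ (False) = True OR False = True

True


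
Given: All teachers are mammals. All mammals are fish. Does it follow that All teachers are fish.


Premise 1: All teachers are mammals.
Premise 2: All mammals are fish.
Conclusion: All teachers are fish.
Barbara syllogism (AAA-1): All A are B, All B are C → All A are C.
Middle term (mammals) distributed in premise 2.

Valid


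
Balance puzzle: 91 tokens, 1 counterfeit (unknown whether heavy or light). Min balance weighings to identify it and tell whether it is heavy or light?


Let n = 91. 182 possibilities (n tokens × lighter/heavier); each weighing has 3 outcomes.
Bound for k weighings: say the first weighing puts j tokens on each pan. If it tips, the 2j weighed tokens remain suspects (each with a known direction) and k-1 weighings give 3^(k-1) outcomes; 3^(k-1) is odd, so 2j ≤ 3^(k-1) - 1. If it balances, the n - 2j unweighed tokens remain with direction unknown: 2(n - 2j) ≤ 3^(k-1) - 1 by the same parity argument. Adding, n ≤ (3^(k-1) - 1) + (3^(k-1) - 1)/2 = (3^k - 3)/2, and the classical three-group strategy achieves this (3 tokens in 2 weighings, 12 in 3, 39 in 4, 120 in 5).
So we need the smallest k with (3^k - 3)/2 ≥ 91.
k = 4: (3^4 - 3)/2 = 39 < 91 ✗
k = 5: (3^5 - 3)/2 = 120 ≥ 91 ✓

5


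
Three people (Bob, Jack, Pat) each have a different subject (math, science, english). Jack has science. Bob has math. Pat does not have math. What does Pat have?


From clues:
  Bob → math
  Jack → science
By elimination, Pat gets the remaining.

english


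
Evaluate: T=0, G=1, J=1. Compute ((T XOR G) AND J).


T XOR G = 0^1 = 1
1 AND 1 = 1

1


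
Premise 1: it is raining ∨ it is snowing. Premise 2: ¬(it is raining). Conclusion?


Disjunctive syllogism: P ∨ Q, ¬P ⊢ Q
Disjunction: it is raining ∨ it is snowing
We know it is not the case that it is raining.
By disjunctive syllogism, the other disjunct must be true.

It is snowing


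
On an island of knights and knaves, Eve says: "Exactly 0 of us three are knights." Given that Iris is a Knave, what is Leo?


Eve claims exactly 0 knights among Eve, Iris, Leo.
Given: Iris is a Knave.

Case 1: Eve is a Knight (tells truth)
  Then exactly 0 of the three are knights.
  Counting Eve, Iris: 1 knight(s) so far. Need -1 more → impossible.
Case 2: Eve is a Knave (lies)
  Then the count is NOT 0.
  If Leo = Knave, count = 0 = 0 → claim would be true, contradicts lie.
  If Leo = Knight, count = 1 ≠ 0 → lie confirmed ✓

Leo is a Knight.

Knight


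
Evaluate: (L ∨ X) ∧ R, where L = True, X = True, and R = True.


L = True, X = True, R = True
Step 1: L ∨ X = True OR True = True
Step 2: True ∧ R = True AND True = True
OR is true when at least one operand is true; AND requires both.

True


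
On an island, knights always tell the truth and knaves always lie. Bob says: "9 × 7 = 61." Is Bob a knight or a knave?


Statement: "9 × 7 = 61."
Actual: 9 × 7 = 63
Claimed: 61
Statement is FALSE → Bob lies → Knave

Knave


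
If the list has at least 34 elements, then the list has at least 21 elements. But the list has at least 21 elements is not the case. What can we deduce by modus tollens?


Modus tollens: P → Q, ¬Q ⊢ ¬P
P: the list has at least 34 elements
Q: the list has at least 21 elements
We have P → Q and Q is false.
By modus tollens, P must be false.

It is not the case that the list has at least 34 elements


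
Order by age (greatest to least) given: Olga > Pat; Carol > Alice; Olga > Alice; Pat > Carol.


Constraints: Olga > Pat; Carol > Alice; Olga > Alice; Pat > Carol
Method: at each step, the next-highest is the one remaining person who never appears on the smaller side of a constraint between remaining people.
  Step 1: remaining {Pat, Olga, Alice, Carol}; on the smaller side: {Pat, Alice, Carol} → Olga is next (Olga > Pat; Olga > Alice).
  Step 2: remaining {Pat, Alice, Carol}; on the smaller side: {Alice, Carol} → Pat is next (Pat > Carol).
  Step 3: remaining {Alice, Carol}; on the smaller side: {Alice} → Carol is next (Carol > Alice).
  Step 4: only Alice remains → lowest.
Final ranking (highest to lowest):

Olga > Pat > Carol > Alice


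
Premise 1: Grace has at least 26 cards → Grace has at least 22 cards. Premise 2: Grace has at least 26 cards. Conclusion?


Modus ponens: P → Q, P ⊢ Q
P: Grace has at least 26 cards
Q: Grace has at least 22 cards
We have P → Q and P is true.
By modus ponens, Q must be true.

Grace has at least 22 cards


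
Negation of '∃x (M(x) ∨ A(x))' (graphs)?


Original: ∃x (M(x) ∨ A(x))
Rule: ¬∀→∃, ¬∃→∀, negate predicate.
Negation: ∀x (¬M(x) ∧ ¬A(x))

∀x (¬M(x) ∧ ¬A(x))


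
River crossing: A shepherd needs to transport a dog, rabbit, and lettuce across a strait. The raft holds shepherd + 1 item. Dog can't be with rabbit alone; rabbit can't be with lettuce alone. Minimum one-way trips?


1. shepherd+rabbit → 2. shepherd ← 3. shepherd+dog → 4. shepherd+rabbit ← 5. shepherd+lettuce → 6. shepherd ← 7. shepherd+rabbit →
Minimum trips = 7

7


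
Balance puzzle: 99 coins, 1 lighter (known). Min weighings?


Each weighing has 3 outcomes (left heavy / balance / right heavy), so k weighings distinguish at most 3^k cases; splitting into three near-equal groups achieves this.
Need 3^k ≥ 99: 3^4 = 81 < 99 ≤ 3^5 = 243
k = ⌈log₃(99)⌉ = 5

5


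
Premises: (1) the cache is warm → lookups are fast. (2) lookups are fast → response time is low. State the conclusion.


Hypothetical syllogism: P → Q, Q → R ⊢ P → R
Premise 1: the cache is warm → lookups are fast
Premise 2: lookups are fast → response time is low
Chain the implications: the middle term (lookups are fast) links the two.
Conclusion: If the cache is warm, then response time is low.

If the cache is warm, then response time is low.


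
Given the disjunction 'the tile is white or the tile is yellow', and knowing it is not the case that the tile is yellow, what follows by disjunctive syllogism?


Disjunctive syllogism: P ∨ Q, ¬P ⊢ Q
Disjunction: the tile is white ∨ the tile is yellow
We know it is not the case that the tile is yellow.
By disjunctive syllogism, the other disjunct must be true.

The tile is white


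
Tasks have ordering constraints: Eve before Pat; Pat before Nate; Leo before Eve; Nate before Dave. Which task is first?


Constraints: Eve before Pat; Pat before Nate; Leo before Eve; Nate before Dave
The first task can have nothing scheduled before it, so it must never appear on the right of a 'before'.
Tasks appearing after some 'before': Pat, Nate, Eve, Dave.
The only task not in that list is Leo → it is first.

Leo


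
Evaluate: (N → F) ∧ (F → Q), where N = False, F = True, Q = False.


N = False, F = True, Q = False
Step 1: N → F is false only when N=True and F=False. Result: True
Step 2: F → Q is false only when F=True and Q=False. Result: False
Step 3: True ∧ False = False

False


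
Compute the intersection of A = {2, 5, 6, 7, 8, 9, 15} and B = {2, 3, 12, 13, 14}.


A = {2, 5, 6, 7, 8, 9, 15}
B = {2, 3, 12, 13, 14}
Operation: intersection
Elements in both: 2

{2}


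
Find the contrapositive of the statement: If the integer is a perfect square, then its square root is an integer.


Original: If the integer is a perfect square, then its square root is an integer
Contrapositive: If ¬Q, then ¬P
Negate Q: not (its square root is an integer)
Negate P: not (the integer is a perfect square)

If not (its square root is an integer), then not (the integer is a perfect square).


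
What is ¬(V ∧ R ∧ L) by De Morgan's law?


De Morgan's law: ¬(P ∧ Q ∧ R) ≡ ¬P ∨ ¬Q ∨ ¬R
¬(V ∧ R ∧ L) = ¬V ∨ ¬R ∨ ¬L

¬V ∨ ¬R ∨ ¬L


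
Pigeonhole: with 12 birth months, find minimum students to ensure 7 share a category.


Pigeonhole: to guarantee k in one of n categories, need (k-1)×n + 1.
k = 7, n = 12
Minimum = (7-1) × 12 + 1 = 6 × 12 + 1

73


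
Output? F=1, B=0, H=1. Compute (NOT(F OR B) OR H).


F OR B = 1
NOT(1) = 0
0 OR 1 = 1

1


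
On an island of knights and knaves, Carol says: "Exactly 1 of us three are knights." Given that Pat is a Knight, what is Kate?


Carol claims exactly 1 knights among Carol, Pat, Kate.
Given: Pat is a Knight.

Case 1: Carol is a Knight (tells truth)
  Then exactly 1 of the three are knights.
  Counting Carol, Pat: 2 knight(s) so far. Need -1 more → impossible.
Case 2: Carol is a Knave (lies)
  Then the count is NOT 1.
  If Kate = Knave, count = 1 = 1 → claim would be true, contradicts lie.
  If Kate = Knight, count = 2 ≠ 1 → lie confirmed ✓

Kate is a Knight.

Knight


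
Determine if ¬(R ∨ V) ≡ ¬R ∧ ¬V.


Expression 1: ¬(R ∨ V)
Expression 2: ¬R ∧ ¬V
Truth table (R V | Expr1 Expr2):
  T T |   F     F
  T F |   F     F
  F T |   F     F
  F F |   T     T
All 4 rows agree, so the expressions are logically equivalent.

Yes


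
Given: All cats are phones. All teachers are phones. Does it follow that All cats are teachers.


Premise 1: All cats are phones.
Premise 2: All teachers are phones.
Conclusion: All cats are teachers.
Fallacy: undistributed middle. phones is predicate in both.
Counterexample: cats and teachers could be disjoint subsets of phones.

Invalid


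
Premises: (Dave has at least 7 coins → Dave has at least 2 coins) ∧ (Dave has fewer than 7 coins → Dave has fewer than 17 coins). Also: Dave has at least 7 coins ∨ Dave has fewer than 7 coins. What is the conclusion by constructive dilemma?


Constructive dilemma: (P → Q) ∧ (R → S), P ∨ R ⊢ Q ∨ S
Premise 1: Dave has at least 7 coins → Dave has at least 2 coins
Premise 2: Dave has fewer than 7 coins → Dave has fewer than 17 coins
Premise 3: Dave has at least 7 coins ∨ Dave has fewer than 7 coins
Case 1: Assuming Dave has at least 7 coins, then by Premise 1, Dave has at least 2 coins.
Case 2: Assuming Dave has fewer than 7 coins, then by Premise 2, Dave has fewer than 17 coins.
Since one of Dave has at least 7 coins or Dave has fewer than 7 coins must hold, we get Dave has at least 2 coins or Dave has fewer than 17 coins.

Dave has at least 2 coins or Dave has fewer than 17 coins.


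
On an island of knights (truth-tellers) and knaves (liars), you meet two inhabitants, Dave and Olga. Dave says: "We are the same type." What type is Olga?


Dave says: "We are the same type."
Case 1: Dave is a Knight (truth-teller)
  Statement is true → they ARE the same → Olga is also a Knight
Case 2: Dave is a Knave (liar)
  Statement is false → they are NOT the same → Olga is a Knight
In both cases, Olga is a Knight.

Knight


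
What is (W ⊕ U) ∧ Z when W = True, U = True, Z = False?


W = True, U = True, Z = False
Step 1: W ⊕ U = True XOR True = False
Step 2: False ∧ Z = False AND False = False
XOR true when exactly one of W,U is true; then AND with Z.

False


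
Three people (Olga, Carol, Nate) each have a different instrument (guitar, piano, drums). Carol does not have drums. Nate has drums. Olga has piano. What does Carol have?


From clues:
  Nate → drums
  Olga → piano
By elimination, Carol gets the remaining.

guitar


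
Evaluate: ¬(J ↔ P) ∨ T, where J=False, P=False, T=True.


J = False, P = False, T = True
Expression: ¬(J ↔ P) ∨ T
Step 1: J ↔ P = (False iff False) = True
Step 2: ¬(J ↔ P) = NOT True = False
Step 3: (False) ∨ T = False OR True = True

True


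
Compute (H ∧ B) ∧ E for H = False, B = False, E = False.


H = False, B = False, E = False
Step 1: H ∧ B = False AND False = False
Step 2: False ∧ E = False AND False = False
AND is true only when ALL operands are true.

False


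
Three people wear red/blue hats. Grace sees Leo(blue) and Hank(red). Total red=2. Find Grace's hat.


Total red = 2, seen red = 1
Own red = 2 - 1 = 1
Grace's hat is red.

red


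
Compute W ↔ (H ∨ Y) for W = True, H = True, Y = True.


W = True, H = True, Y = True
Step 1: H ∨ Y = True OR True = True
Step 2: W ↔ (True): true when both sides have same truth value.
Result: True ↔ True = True

True


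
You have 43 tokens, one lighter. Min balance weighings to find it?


Each weighing has 3 outcomes (left heavy / balance / right heavy), so k weighings distinguish at most 3^k cases; splitting into three near-equal groups achieves this.
Need 3^k ≥ 43: 3^3 = 27 < 43 ≤ 3^4 = 81
k = ⌈log₃(43)⌉ = 4

4


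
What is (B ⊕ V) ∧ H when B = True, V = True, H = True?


B = True, V = True, H = True
Step 1: B ⊕ V = True XOR True = False
Step 2: False ∧ H = False AND True = False
XOR true when exactly one of B,V is true; then AND with H.

False


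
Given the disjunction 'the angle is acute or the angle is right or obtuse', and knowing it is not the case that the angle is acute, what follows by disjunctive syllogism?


Disjunctive syllogism: P ∨ Q, ¬P ⊢ Q
Disjunction: the angle is acute ∨ the angle is right or obtuse
We know it is not the case that the angle is acute.
By disjunctive syllogism, the other disjunct must be true.

The angle is right or obtuse


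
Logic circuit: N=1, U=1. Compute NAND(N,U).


N AND U = 1
NOT(1) = 0

0


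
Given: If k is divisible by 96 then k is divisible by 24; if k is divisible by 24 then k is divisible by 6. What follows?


Hypothetical syllogism: P → Q, Q → R ⊢ P → R
Premise 1: k is divisible by 96 → k is divisible by 24
Premise 2: k is divisible by 24 → k is divisible by 6
Chain the implications: the middle term (k is divisible by 24) links the two.
Conclusion: If k is divisible by 96, then k is divisible by 6.

If k is divisible by 96, then k is divisible by 6.


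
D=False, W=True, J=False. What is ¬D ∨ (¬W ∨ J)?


D = False, W = True, J = False
Expression: ¬D ∨ (¬W ∨ J)
Step 1: ¬W = NOT True = False
Step 2: ¬W ∨ J = False OR False = False
Step 3: ¬D = NOT False = True
Step 4: (True) ∨ (False) = True OR False = True

True


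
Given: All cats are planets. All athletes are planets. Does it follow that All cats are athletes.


Premise 1: All cats are planets.
Premise 2: All athletes are planets.
Conclusion: All cats are athletes.
Fallacy: undistributed middle. planets is predicate in both.
Counterexample: cats and athletes could be disjoint subsets of planets.

Invalid


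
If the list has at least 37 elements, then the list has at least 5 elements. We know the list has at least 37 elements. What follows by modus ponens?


Modus ponens: P → Q, P ⊢ Q
P: the list has at least 37 elements
Q: the list has at least 5 elements
We have P → Q and P is true.
By modus ponens, Q must be true.

The list has at least 5 elements


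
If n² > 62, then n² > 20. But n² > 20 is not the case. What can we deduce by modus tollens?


Modus tollens: P → Q, ¬Q ⊢ ¬P
P: n² > 62
Q: n² > 20
We have P → Q and Q is false.
By modus tollens, P must be false.

It is not the case that n² > 62


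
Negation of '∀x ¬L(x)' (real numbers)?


Original: ∀x ¬L(x)
Rule: ¬∀→∃, ¬∃→∀, negate predicate.
Negation: ∃x L(x)

∃x L(x)


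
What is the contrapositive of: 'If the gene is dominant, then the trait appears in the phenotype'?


Original: If the gene is dominant, then the trait appears in the phenotype
Contrapositive: If ¬Q, then ¬P
Negate Q: not (the trait appears in the phenotype)
Negate P: not (the gene is dominant)

If not (the trait appears in the phenotype), then not (the gene is dominant).


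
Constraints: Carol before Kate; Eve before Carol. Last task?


Constraints: Carol before Kate; Eve before Carol
The last task can have nothing scheduled after it, so it must never appear on the left of a 'before'.
Tasks appearing before some other task: Carol, Eve.
The only task not in that list is Kate → it is last.

Kate


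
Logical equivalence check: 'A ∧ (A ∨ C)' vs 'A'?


Expression 1: A ∧ (A ∨ C)
Expression 2: A
Truth table (A C | Expr1 Expr2):
  T T |   T     T
  T F |   T     T
  F T |   F     F
  F F |   F     F
All 4 rows agree, so the expressions are logically equivalent.

Yes


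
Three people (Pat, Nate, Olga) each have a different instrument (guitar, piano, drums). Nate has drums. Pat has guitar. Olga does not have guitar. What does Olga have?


From clues:
  Nate → drums
  Pat → guitar
By elimination, Olga gets the remaining.

piano


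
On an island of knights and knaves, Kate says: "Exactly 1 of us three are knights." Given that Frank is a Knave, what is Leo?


Kate claims exactly 1 knights among Kate, Frank, Leo.
Given: Frank is a Knave.

Case 1: Kate is a Knight (tells truth)
  Then exactly 1 of the three are knights.
  Counting Kate, Frank: 1 knight(s) so far. Need 0 more → Leo = Knave.
Case 2: Kate is a Knave (lies)
  Then the count is NOT 1.
  If Leo = Knight, count = 1 = 1 → claim would be true, contradicts lie.
  If Leo = Knave, count = 0 ≠ 1 → lie confirmed ✓

Leo is a Knave.

Knave


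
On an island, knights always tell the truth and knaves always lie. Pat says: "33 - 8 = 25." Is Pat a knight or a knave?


Statement: "33 - 8 = 25."
Actual: 33 - 8 = 25
Claimed: 25
Statement is TRUE → Pat tells the truth → Knight

Knight


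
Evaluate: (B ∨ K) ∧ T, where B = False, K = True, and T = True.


B = False, K = True, T = True
Step 1: B ∨ K = False OR True = True
Step 2: True ∧ T = True AND True = True
OR is true when at least one operand is true; AND requires both.

True


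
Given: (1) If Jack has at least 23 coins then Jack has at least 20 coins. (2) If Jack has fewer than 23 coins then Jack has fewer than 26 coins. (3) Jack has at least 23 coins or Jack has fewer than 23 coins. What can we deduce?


Constructive dilemma: (P → Q) ∧ (R → S), P ∨ R ⊢ Q ∨ S
Premise 1: Jack has at least 23 coins → Jack has at least 20 coins
Premise 2: Jack has fewer than 23 coins → Jack has fewer than 26 coins
Premise 3: Jack has at least 23 coins ∨ Jack has fewer than 23 coins
Case 1: Assuming Jack has at least 23 coins, then by Premise 1, Jack has at least 20 coins.
Case 2: Assuming Jack has fewer than 23 coins, then by Premise 2, Jack has fewer than 26 coins.
Since one of Jack has at least 23 coins or Jack has fewer than 23 coins must hold, we get Jack has at least 20 coins or Jack has fewer than 26 coins.

Jack has at least 20 coins or Jack has fewer than 26 coins.


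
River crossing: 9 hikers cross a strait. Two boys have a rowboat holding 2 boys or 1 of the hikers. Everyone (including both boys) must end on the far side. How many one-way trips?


Per crossing of one of the hikers: boys→, one←, one of the hikers→, one← = 4 trips
9 × 4 = 36, + 1 final boys→ = 37
Minimum trips = 37

37


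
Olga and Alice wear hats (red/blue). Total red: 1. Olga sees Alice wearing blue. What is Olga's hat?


Total red = 1, Alice = blue
Red accounted for: 0
Remaining for Olga: 1
Olga's hat is red.

red


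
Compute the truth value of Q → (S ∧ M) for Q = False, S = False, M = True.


Q = False, S = False, M = True
Step 1: S ∧ M = False AND True = False
Step 2: Q → (False): false only when Q=True and consequent=False.
Result: True

True


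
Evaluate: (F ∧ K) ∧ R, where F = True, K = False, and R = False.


F = True, K = False, R = False
Step 1: F ∧ K = True AND False = False
Step 2: False ∧ R = False AND False = False
AND is true only when ALL operands are true.

False


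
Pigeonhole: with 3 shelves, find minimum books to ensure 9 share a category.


Pigeonhole: to guarantee k in one of n categories, need (k-1)×n + 1.
k = 9, n = 3
Minimum = (9-1) × 3 + 1 = 8 × 3 + 1

25


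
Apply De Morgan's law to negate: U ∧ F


De Morgan's law: ¬(P ∧ Q) ≡ ¬P ∨ ¬Q
¬(U ∧ F) = ¬U ∨ ¬F

¬U ∨ ¬F


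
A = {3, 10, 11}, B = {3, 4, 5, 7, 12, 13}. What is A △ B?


A = {3, 10, 11}
B = {3, 4, 5, 7, 12, 13}
Operation: symmetric difference
In A only: [10, 11], in B only: [4, 5, 7, 12, 13]

{4, 5, 7, 10, 11, 12, 13}


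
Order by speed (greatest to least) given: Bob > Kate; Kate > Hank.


Constraints: Bob > Kate; Kate > Hank
Method: at each step, the next-highest is the one remaining person who never appears on the smaller side of a constraint between remaining people.
  Step 1: remaining {Hank, Kate, Bob}; on the smaller side: {Hank, Kate} → Bob is next (Bob > Kate).
  Step 2: remaining {Hank, Kate}; on the smaller side: {Hank} → Kate is next (Kate > Hank).
  Step 3: only Hank remains → lowest.
Final ranking (highest to lowest):

Bob > Kate > Hank


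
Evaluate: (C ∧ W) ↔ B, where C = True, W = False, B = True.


C = True, W = False, B = True
Step 1: C ∧ W = True AND False = False
Step 2: (False) ↔ B: true when both sides have same truth value.
Result: False ↔ True = False

False


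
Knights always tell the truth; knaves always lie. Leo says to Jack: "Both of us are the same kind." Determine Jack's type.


Leo says: "Both of us are the same kind."
Case 1: Leo is a Knight (truth-teller)
  Statement is true → they ARE the same → Jack is also a Knight
Case 2: Leo is a Knave (liar)
  Statement is false → they are NOT the same → Jack is a Knight
In both cases, Jack is a Knight.

Knight


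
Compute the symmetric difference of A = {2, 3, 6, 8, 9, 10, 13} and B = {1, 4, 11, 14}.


A = {2, 3, 6, 8, 9, 10, 13}
B = {1, 4, 11, 14}
Operation: symmetric difference
In A only: [2, 3, 6, 8, 9, 10, 13], in B only: [1, 4, 11, 14]

{1, 2, 3, 4, 6, 8, 9, 10, 11, 13, 14}


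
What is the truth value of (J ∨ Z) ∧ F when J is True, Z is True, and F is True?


J = True, Z = True, F = True
Step 1: J ∨ Z = True OR True = True
Step 2: True ∧ F = True AND True = True
OR is true when at least one operand is true; AND requires both.

True


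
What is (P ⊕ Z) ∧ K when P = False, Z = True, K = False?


P = False, Z = True, K = False
Step 1: P ⊕ Z = False XOR True = True
Step 2: True ∧ K = True AND False = False
XOR true when exactly one of P,Z is true; then AND with K.

False


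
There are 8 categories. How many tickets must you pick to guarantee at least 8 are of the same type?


Pigeonhole: to guarantee k in one of n categories, need (k-1)×n + 1.
k = 8, n = 8
Minimum = (8-1) × 8 + 1 = 7 × 8 + 1

57


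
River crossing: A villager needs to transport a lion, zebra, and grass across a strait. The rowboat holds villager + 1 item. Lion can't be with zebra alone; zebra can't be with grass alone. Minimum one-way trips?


1. villager+zebra → 2. villager ← 3. villager+lion → 4. villager+zebra ← 5. villager+grass → 6. villager ← 7. villager+zebra →
Minimum trips = 7

7


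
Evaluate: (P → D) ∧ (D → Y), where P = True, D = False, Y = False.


P = True, D = False, Y = False
Step 1: P → D is false only when P=True and D=False. Result: False
Step 2: D → Y is false only when D=True and Y=False. Result: True
Step 3: False ∧ True = False

False


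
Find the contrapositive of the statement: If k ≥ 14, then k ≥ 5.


Original: If k ≥ 14, then k ≥ 5
Contrapositive: If ¬Q, then ¬P
Negate Q: not (k ≥ 5)
Negate P: not (k ≥ 14)

If not (k ≥ 5), then not (k ≥ 14).


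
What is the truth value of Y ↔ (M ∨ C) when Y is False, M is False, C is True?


Y = False, M = False, C = True
Step 1: M ∨ C = False OR True = True
Step 2: Y ↔ (True): true when both sides have same truth value.
Result: False ↔ True = False

False


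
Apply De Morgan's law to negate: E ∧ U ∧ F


De Morgan's law: ¬(P ∧ Q ∧ R) ≡ ¬P ∨ ¬Q ∨ ¬R
¬(E ∧ U ∧ F) = ¬E ∨ ¬U ∨ ¬F

¬E ∨ ¬U ∨ ¬F


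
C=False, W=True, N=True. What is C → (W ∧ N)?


C = False, W = True, N = True
Expression: C → (W ∧ N)
Step 1: W ∧ N = True AND True = True
Step 2: C → (True) = False → True = True

True


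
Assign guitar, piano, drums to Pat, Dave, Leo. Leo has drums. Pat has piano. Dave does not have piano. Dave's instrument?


From clues:
  Leo → drums
  Pat → piano
By elimination, Dave gets the remaining.

guitar


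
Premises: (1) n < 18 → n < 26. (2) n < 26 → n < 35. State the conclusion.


Hypothetical syllogism: P → Q, Q → R ⊢ P → R
Premise 1: n < 18 → n < 26
Premise 2: n < 26 → n < 35
Chain the implications: the middle term (n < 26) links the two.
Conclusion: If n < 18, then n < 35.

If n < 18, then n < 35.


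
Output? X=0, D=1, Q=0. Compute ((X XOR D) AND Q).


X XOR D = 0^1 = 1
1 AND 0 = 0

0


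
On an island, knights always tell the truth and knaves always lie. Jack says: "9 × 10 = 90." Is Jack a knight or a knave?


Statement: "9 × 10 = 90."
Actual: 9 × 10 = 90
Claimed: 90
Statement is TRUE → Jack tells the truth → Knight

Knight


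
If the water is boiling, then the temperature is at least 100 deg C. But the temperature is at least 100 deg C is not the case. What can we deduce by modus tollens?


Modus tollens: P → Q, ¬Q ⊢ ¬P
P: the water is boiling
Q: the temperature is at least 100 deg C
We have P → Q and Q is false.
By modus tollens, P must be false.

It is not the case that the water is boiling


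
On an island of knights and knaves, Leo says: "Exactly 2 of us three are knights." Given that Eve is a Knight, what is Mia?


Leo claims exactly 2 knights among Leo, Eve, Mia.
Given: Eve is a Knight.

Case 1: Leo is a Knight (tells truth)
  Then exactly 2 of the three are knights.
  Counting Leo, Eve: 2 knight(s) so far. Need 0 more → Mia = Knave.
Case 2: Leo is a Knave (lies)
  Then the count is NOT 2.
  If Mia = Knight, count = 2 = 2 → claim would be true, contradicts lie.
  If Mia = Knave, count = 1 ≠ 2 → lie confirmed ✓

Mia is a Knave.

Knave


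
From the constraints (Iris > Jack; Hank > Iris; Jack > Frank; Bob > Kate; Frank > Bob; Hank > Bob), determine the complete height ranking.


Constraints: Iris > Jack; Hank > Iris; Jack > Frank; Bob > Kate; Frank > Bob; Hank > Bob
Method: at each step, the next-highest is the one remaining person who never appears on the smaller side of a constraint between remaining people.
  Step 1: remaining {Frank, Bob, Hank, Kate, Jack, Iris}; on the smaller side: {Frank, Bob, Kate, Jack, Iris} → Hank is next (Hank > Iris; Hank > Bob).
  Step 2: remaining {Frank, Bob, Kate, Jack, Iris}; on the smaller side: {Frank, Bob, Kate, Jack} → Iris is next (Iris > Jack).
  Step 3: remaining {Frank, Bob, Kate, Jack}; on the smaller side: {Frank, Bob, Kate} → Jack is next (Jack > Frank).
  Step 4: remaining {Frank, Bob, Kate}; on the smaller side: {Bob, Kate} → Frank is next (Frank > Bob).
  Step 5: remaining {Bob, Kate}; on the smaller side: {Kate} → Bob is next (Bob > Kate).
  Step 6: only Kate remains → lowest.
Final ranking (highest to lowest):

Hank > Iris > Jack > Frank > Bob > Kate


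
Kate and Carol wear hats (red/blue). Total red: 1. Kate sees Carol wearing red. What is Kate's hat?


Total red = 1, Carol = red
Red accounted for: 1
Remaining for Kate: 0
Kate's hat is blue.

blue


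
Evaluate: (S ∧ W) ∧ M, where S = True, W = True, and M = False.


S = True, W = True, M = False
Step 1: S ∧ W = True AND True = True
Step 2: True ∧ M = True AND False = False
AND is true only when ALL operands are true.

False


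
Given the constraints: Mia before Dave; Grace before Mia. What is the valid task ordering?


Constraints: Mia before Dave; Grace before Mia
Method: repeatedly schedule the remaining task that has no remaining task required before it.
  Step 1: remaining {Mia, Dave, Grace}; every task except Grace still has a predecessor pending → schedule Grace.
  Step 2: remaining {Mia, Dave}; every task except Mia still has a predecessor pending → schedule Mia.
  Step 3: only Dave remains → schedule Dave.
Resulting order:

Grace → Mia → Dave


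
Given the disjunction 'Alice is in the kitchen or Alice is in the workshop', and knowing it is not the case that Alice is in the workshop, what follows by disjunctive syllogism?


Disjunctive syllogism: P ∨ Q, ¬P ⊢ Q
Disjunction: Alice is in the kitchen ∨ Alice is in the workshop
We know it is not the case that Alice is in the workshop.
By disjunctive syllogism, the other disjunct must be true.

Alice is in the kitchen


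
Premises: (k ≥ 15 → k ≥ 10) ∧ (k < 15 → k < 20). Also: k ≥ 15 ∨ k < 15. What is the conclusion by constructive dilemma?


Constructive dilemma: (P → Q) ∧ (R → S), P ∨ R ⊢ Q ∨ S
Premise 1: k ≥ 15 → k ≥ 10
Premise 2: k < 15 → k < 20
Premise 3: k ≥ 15 ∨ k < 15
Case 1: Assuming k ≥ 15, then by Premise 1, k ≥ 10.
Case 2: Assuming k < 15, then by Premise 2, k < 20.
Since one of k ≥ 15 or k < 15 must hold, we get k ≥ 10 or k < 20.

k ≥ 10 or k < 20.


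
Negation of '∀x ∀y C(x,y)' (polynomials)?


Original: ∀x ∀y C(x,y)
Rule: ¬∀→∃, ¬∃→∀, negate predicate.
Negation: ∃x ∃y ¬C(x,y)

∃x ∃y ¬C(x,y)


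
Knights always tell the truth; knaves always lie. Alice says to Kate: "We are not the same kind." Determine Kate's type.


Alice says: "We are not the same kind."
Case 1: Alice is a Knight (truth-teller)
  Statement is true → they ARE different → Kate is a Knave
Case 2: Alice is a Knave (liar)
  Statement is false → they are NOT different → Kate is a Knave
In both cases, Kate is a Knave.

Knave


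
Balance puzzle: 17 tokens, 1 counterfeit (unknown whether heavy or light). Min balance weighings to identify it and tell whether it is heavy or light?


Let n = 17. 34 possibilities (n tokens × lighter/heavier); each weighing has 3 outcomes.
Bound for k weighings: say the first weighing puts j tokens on each pan. If it tips, the 2j weighed tokens remain suspects (each with a known direction) and k-1 weighings give 3^(k-1) outcomes; 3^(k-1) is odd, so 2j ≤ 3^(k-1) - 1. If it balances, the n - 2j unweighed tokens remain with direction unknown: 2(n - 2j) ≤ 3^(k-1) - 1 by the same parity argument. Adding, n ≤ (3^(k-1) - 1) + (3^(k-1) - 1)/2 = (3^k - 3)/2, and the classical three-group strategy achieves this (3 tokens in 2 weighings, 12 in 3, 39 in 4, 120 in 5).
So we need the smallest k with (3^k - 3)/2 ≥ 17.
k = 3: (3^3 - 3)/2 = 12 < 17 ✗
k = 4: (3^4 - 3)/2 = 39 ≥ 17 ✓

4


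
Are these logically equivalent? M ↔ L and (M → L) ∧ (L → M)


Expression 1: M ↔ L
Expression 2: (M → L) ∧ (L → M)
Truth table (M L | Expr1 Expr2):
  T T |   T     T
  T F |   F     F
  F T |   F     F
  F F |   T     T
All 4 rows agree, so the expressions are logically equivalent.

Yes


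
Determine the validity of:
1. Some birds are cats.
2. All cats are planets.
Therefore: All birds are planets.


Premise 1: Some birds are cats.
Premise 2: All cats are planets.
Conclusion: All birds are planets.
Fallacy: illicit minor. The minor term (birds) is distributed in the conclusion ('All birds ...') but undistributed in its premise ('Some birds are cats' doesn't cover all birds).
Only 'Some birds are planets' follows, not 'All'.

Invalid


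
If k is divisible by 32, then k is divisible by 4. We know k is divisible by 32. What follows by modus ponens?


Modus ponens: P → Q, P ⊢ Q
P: k is divisible by 32
Q: k is divisible by 4
We have P → Q and P is true.
By modus ponens, Q must be true.

k is divisible by 4


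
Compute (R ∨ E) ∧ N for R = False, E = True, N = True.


R = False, E = True, N = True
Step 1: R ∨ E = False OR True = True
Step 2: True ∧ N = True AND True = True
OR is true when at least one operand is true; AND requires both.

True


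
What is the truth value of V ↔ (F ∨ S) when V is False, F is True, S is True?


V = False, F = True, S = True
Step 1: F ∨ S = True OR True = True
Step 2: V ↔ (True): true when both sides have same truth value.
Result: False ↔ True = False

False


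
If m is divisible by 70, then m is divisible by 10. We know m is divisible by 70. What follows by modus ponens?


Modus ponens: P → Q, P ⊢ Q
P: m is divisible by 70
Q: m is divisible by 10
We have P → Q and P is true.
By modus ponens, Q must be true.

m is divisible by 10


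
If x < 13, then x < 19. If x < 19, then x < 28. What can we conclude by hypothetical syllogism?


Hypothetical syllogism: P → Q, Q → R ⊢ P → R
Premise 1: x < 13 → x < 19
Premise 2: x < 19 → x < 28
Chain the implications: the middle term (x < 19) links the two.
Conclusion: If x < 13, then x < 28.

If x < 13, then x < 28.


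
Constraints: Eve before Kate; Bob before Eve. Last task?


Constraints: Eve before Kate; Bob before Eve
The last task can have nothing scheduled after it, so it must never appear on the left of a 'before'.
Tasks appearing before some other task: Eve, Bob.
The only task not in that list is Kate → it is last.

Kate


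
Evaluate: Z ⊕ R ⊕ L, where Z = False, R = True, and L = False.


Z = False, R = True, L = False
Step 1: Z ⊕ R = False XOR True = True
Step 2: True ⊕ L = True XOR False = True
XOR is true when an odd number of operands are true.

True


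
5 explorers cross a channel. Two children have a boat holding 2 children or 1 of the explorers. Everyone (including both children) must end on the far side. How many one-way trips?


Per crossing of one of the explorers: children→, one←, one of the explorers→, one← = 4 trips
5 × 4 = 20, + 1 final children→ = 21
Minimum trips = 21

21


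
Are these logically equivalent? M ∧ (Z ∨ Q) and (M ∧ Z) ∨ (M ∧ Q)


Expression 1: M ∧ (Z ∨ Q)
Expression 2: (M ∧ Z) ∨ (M ∧ Q)
Truth table (M Z Q | Expr1 Expr2):
  T T T |   T     T
  T T F |   T     T
  T F T |   T     T
  T F F |   F     F
  F T T |   F     F
  F T F |   F     F
  F F T |   F     F
  F F F |   F     F
All 8 rows agree, so the expressions are logically equivalent.

Yes
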